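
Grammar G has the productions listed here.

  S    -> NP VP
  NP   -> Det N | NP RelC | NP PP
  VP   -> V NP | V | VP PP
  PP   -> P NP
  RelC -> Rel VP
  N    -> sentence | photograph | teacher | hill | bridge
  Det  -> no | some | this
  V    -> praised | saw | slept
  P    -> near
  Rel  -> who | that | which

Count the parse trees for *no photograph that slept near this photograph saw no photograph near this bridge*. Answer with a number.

Two of the 4 distinct bracketings:
[S [NP [NP [Det no] [N photograph]] [RelC [Rel that] [VP [VP [V slept]] [PP [P near] [NP [Det this] [N photograph]]]]]] [VP [V saw] [NP [NP [Det no] [N photograph]] [PP [P near] [NP [Det this] [N bridge]]]]]]
[S [NP [NP [Det no] [N photograph]] [RelC [Rel that] [VP [VP [V slept]] [PP [P near] [NP [Det this] [N photograph]]]]]] [VP [VP [V saw] [NP [Det no] [N photograph]]] [PP [P near] [NP [Det this] [N bridge]]]]]
The difference turns on whether NP → NP PP is used at the relevant span, versus an alternative expansion of NP.

4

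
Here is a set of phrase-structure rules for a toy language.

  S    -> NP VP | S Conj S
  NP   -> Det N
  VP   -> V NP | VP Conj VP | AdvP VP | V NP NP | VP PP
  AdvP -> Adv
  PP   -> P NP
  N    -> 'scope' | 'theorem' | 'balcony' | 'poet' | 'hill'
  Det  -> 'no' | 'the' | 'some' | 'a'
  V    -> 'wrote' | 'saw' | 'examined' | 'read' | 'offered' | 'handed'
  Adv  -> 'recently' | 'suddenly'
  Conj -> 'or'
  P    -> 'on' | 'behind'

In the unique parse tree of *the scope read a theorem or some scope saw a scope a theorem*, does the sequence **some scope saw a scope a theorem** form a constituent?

Yes

[S [S [NP [Det the] [N scope]] [VP [V read] [NP [Det a] [N theorem]]]] [Conj or] [S [NP [Det some] [N scope]] [VP [V saw] [NP [Det a] [N scope]] [NP [Det a] [N theorem]]]]]
The words 'some scope saw a scope a theorem' are exhaustively dominated by a single S node (built by S → NP VP), so they form a constituent.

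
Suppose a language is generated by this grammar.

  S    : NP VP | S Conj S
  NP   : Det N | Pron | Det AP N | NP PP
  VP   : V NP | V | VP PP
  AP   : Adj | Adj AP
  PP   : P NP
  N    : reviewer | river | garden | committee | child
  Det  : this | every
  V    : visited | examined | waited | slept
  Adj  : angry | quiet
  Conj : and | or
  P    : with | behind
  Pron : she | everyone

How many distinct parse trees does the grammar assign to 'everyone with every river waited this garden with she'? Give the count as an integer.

The two bracketings:
[S [NP [NP [Pron everyone]] [PP [P with] [NP [Det every] [N river]]]] [VP [V waited] [NP [NP [Det this] [N garden]] [PP [P with] [NP [Pron she]]]]]]
[S [NP [NP [Pron everyone]] [PP [P with] [NP [Det every] [N river]]]] [VP [VP [V waited] [NP [Det this] [N garden]]] [PP [P with] [NP [Pron she]]]]]
The difference turns on whether VP → VP PP is used at the relevant span, versus an alternative expansion of VP.

2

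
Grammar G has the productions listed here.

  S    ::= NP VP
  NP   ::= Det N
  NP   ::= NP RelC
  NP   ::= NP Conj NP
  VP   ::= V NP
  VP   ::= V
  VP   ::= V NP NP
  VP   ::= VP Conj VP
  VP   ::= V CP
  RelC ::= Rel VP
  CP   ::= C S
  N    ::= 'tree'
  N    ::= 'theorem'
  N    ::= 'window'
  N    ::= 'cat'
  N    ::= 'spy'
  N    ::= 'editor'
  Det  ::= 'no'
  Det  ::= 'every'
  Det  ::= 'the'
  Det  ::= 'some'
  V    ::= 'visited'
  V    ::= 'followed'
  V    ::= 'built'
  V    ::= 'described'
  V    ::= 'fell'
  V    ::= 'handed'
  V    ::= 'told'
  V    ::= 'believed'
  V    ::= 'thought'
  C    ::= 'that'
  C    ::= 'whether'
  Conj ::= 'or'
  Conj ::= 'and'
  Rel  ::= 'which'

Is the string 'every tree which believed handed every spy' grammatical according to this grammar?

Grammatical

S
  NP
    NP
      Det: every
      N: tree
    RelC
      Rel: which
      VP
        V: believed
  VP
    V: handed
    NP
      Det: every
      N: spy
The bracketing above is licensed at every node by one of the given productions, with S at the root.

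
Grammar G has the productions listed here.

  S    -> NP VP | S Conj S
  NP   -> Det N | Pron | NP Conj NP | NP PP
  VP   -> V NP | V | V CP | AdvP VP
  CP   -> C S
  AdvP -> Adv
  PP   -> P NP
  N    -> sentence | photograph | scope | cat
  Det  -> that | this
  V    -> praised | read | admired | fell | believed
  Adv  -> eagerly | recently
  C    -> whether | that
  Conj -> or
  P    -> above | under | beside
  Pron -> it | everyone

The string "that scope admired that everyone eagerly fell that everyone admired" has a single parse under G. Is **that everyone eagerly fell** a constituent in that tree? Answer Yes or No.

No

[S [NP [Det that] [N scope]] [VP [V admired] [CP [C that] [S [NP [Pron everyone]] [VP [AdvP [Adv eagerly]] [VP [V fell] [CP [C that] [S [NP [Pron everyone]] [VP [V admired]]]]]]]]]]
The smallest constituent containing 'that everyone eagerly fell' is the CP spanning 'that everyone eagerly fell that everyone admired'; no single node in the tree dominates exactly the given words.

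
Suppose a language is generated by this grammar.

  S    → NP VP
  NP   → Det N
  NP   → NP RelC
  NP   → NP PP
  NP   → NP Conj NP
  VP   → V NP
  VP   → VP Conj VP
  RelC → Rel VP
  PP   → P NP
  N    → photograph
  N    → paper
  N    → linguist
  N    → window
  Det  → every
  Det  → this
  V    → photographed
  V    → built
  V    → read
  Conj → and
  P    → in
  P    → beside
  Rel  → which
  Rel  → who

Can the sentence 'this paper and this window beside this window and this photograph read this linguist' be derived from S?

[S [NP [NP [NP [Det this] [N paper]] [Conj and] [NP [Det this] [N window]]] [PP [P beside] [NP [NP [Det this] [N window]] [Conj and] [NP [Det this] [N photograph]]]]] [VP [V read] [NP [Det this] [N linguist]]]]
The bracketing above is licensed at every node by one of the given productions, with S at the root.

Grammatical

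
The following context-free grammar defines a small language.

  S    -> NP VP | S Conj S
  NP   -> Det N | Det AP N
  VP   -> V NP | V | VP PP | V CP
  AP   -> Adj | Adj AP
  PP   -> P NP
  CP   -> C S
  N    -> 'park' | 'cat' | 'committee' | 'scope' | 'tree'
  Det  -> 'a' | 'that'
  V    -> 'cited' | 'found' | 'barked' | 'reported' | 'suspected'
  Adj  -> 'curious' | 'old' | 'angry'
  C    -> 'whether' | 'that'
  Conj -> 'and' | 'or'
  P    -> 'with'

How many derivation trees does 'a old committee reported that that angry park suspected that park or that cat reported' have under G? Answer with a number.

2

The two bracketings:
[S [NP [Det a] [AP [Adj old]] [N committee]] [VP [V reported] [CP [C that] [S [S [NP [Det that] [AP [Adj angry]] [N park]] [VP [V suspected] [NP [Det that] [N park]]]] [Conj or] [S [NP [Det that] [N cat]] [VP [V reported]]]]]]]
[S [S [NP [Det a] [AP [Adj old]] [N committee]] [VP [V reported] [CP [C that] [S [NP [Det that] [AP [Adj angry]] [N park]] [VP [V suspected] [NP [Det that] [N park]]]]]]] [Conj or] [S [NP [Det that] [N cat]] [VP [V reported]]]]
The trees differ in how a recursive rule is bracketed over the same span.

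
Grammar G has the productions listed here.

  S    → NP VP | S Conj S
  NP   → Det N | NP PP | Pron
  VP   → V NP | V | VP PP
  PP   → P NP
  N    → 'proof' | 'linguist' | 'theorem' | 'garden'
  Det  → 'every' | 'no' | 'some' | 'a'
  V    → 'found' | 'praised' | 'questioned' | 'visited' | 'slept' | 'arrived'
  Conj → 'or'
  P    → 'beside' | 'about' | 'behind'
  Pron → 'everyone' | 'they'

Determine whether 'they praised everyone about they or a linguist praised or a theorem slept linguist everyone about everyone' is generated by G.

Ungrammatical

A V word can never sit immediately before an N word in any string this grammar generates, so the substring 'slept linguist' rules out a derivation.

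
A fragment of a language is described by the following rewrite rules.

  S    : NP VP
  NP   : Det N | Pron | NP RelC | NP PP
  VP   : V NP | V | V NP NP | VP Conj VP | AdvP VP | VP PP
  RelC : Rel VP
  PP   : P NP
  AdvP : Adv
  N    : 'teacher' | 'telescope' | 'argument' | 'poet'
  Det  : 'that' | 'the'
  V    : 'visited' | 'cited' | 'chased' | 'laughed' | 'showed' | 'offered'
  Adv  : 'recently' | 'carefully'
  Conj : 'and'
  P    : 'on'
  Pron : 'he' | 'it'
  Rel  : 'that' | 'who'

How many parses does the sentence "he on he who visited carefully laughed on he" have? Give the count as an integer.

4

Two of the 4 distinct bracketings:
[S [NP [NP [NP [Pron he]] [PP [P on] [NP [Pron he]]]] [RelC [Rel who] [VP [V visited]]]] [VP [AdvP [Adv carefully]] [VP [VP [V laughed]] [PP [P on] [NP [Pron he]]]]]]
[S [NP [NP [NP [Pron he]] [PP [P on] [NP [Pron he]]]] [RelC [Rel who] [VP [V visited]]]] [VP [VP [AdvP [Adv carefully]] [VP [V laughed]]] [PP [P on] [NP [Pron he]]]]]
The trees differ in how a recursive rule is bracketed over the same span.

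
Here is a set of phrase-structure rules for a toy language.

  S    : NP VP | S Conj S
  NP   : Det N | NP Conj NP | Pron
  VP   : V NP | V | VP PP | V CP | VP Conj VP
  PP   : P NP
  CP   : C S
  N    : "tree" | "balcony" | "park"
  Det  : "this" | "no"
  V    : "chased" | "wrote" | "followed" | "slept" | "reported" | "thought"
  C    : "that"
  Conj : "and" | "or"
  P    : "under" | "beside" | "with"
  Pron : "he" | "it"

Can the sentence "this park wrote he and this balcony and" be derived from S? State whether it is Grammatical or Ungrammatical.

For S → NP VP, the only prefix that parses as NP is 'this park', but the remainder 'wrote he and this balcony and' is not a VP under these rules. The alternative S rule S → S Conj S likewise has no satisfying split.

Ungrammatical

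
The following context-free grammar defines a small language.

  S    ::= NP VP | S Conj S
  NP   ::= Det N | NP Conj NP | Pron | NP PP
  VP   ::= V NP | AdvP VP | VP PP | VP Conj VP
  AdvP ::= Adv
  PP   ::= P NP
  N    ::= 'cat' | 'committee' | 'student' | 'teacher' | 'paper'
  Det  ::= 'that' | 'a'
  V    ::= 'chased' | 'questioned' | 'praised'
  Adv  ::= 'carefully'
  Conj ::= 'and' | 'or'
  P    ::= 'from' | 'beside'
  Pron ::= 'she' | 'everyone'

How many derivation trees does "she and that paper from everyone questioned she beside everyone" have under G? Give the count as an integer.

Two of the 4 distinct bracketings:
[S [NP [NP [Pron she]] [Conj and] [NP [NP [Det that] [N paper]] [PP [P from] [NP [Pron everyone]]]]] [VP [V questioned] [NP [NP [Pron she]] [PP [P beside] [NP [Pron everyone]]]]]]
[S [NP [NP [Pron she]] [Conj and] [NP [NP [Det that] [N paper]] [PP [P from] [NP [Pron everyone]]]]] [VP [VP [V questioned] [NP [Pron she]]] [PP [P beside] [NP [Pron everyone]]]]]
The difference turns on whether VP → VP PP is used at the relevant span, versus an alternative expansion of VP.

4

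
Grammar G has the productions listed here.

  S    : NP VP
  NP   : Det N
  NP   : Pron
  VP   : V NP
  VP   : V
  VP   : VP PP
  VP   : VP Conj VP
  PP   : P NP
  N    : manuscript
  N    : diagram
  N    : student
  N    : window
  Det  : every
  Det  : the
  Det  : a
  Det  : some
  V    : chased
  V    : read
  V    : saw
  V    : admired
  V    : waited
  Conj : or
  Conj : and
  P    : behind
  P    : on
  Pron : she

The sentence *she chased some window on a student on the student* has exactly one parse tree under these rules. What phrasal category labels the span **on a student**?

[S [NP [Pron she]] [VP [VP [VP [V chased] [NP [Det some] [N window]]] [PP [P on] [NP [Det a] [N student]]]] [PP [P on] [NP [Det the] [N student]]]]]
The span 'on a student' is the PP node built by PP → P NP.

PP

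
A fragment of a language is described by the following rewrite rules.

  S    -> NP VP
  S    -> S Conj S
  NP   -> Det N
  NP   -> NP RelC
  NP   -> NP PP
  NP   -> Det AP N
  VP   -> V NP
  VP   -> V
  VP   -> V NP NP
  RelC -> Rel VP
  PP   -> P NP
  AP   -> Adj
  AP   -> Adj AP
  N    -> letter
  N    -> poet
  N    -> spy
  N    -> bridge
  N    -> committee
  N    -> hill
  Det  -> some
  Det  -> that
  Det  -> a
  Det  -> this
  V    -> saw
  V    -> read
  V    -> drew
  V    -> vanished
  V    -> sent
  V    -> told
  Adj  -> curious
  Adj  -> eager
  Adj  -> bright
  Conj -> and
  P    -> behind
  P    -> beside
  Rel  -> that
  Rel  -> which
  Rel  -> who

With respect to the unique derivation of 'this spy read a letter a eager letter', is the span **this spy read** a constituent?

[S [NP [Det this] [N spy]] [VP [V read] [NP [Det a] [N letter]] [NP [Det a] [AP [Adj eager]] [N letter]]]]
The smallest constituent containing 'this spy read' is the S spanning 'this spy read a letter a eager letter'; no single node in the tree dominates exactly the given words.

No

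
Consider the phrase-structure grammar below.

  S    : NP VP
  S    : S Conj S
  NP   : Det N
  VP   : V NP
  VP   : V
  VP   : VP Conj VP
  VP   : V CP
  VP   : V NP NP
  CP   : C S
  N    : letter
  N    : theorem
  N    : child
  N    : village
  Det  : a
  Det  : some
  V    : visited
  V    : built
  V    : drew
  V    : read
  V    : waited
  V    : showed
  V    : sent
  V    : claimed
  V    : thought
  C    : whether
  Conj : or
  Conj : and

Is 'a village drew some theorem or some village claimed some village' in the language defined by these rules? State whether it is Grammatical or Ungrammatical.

S
  S
    NP
      Det: a
      N: village
    VP
      V: drew
      NP
        Det: some
        N: theorem
  Conj: or
  S
    NP
      Det: some
      N: village
    VP
      V: claimed
      NP
        Det: some
        N: village
The bracketing above is licensed at every node by one of the given productions, with S at the root.

Grammatical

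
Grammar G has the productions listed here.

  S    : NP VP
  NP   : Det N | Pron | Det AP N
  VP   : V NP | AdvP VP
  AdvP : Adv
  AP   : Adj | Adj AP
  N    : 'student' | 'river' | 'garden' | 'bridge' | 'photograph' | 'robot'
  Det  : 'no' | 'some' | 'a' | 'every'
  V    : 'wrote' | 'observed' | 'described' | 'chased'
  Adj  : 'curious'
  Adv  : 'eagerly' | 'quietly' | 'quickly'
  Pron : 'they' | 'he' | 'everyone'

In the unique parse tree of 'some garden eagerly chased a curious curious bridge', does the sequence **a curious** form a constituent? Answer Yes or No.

[S [NP [Det some] [N garden]] [VP [AdvP [Adv eagerly]] [VP [V chased] [NP [Det a] [AP [Adj curious] [AP [Adj curious]]] [N bridge]]]]]
The smallest constituent containing 'a curious' is the NP spanning 'a curious curious bridge'; no single node in the tree dominates exactly the given words.

No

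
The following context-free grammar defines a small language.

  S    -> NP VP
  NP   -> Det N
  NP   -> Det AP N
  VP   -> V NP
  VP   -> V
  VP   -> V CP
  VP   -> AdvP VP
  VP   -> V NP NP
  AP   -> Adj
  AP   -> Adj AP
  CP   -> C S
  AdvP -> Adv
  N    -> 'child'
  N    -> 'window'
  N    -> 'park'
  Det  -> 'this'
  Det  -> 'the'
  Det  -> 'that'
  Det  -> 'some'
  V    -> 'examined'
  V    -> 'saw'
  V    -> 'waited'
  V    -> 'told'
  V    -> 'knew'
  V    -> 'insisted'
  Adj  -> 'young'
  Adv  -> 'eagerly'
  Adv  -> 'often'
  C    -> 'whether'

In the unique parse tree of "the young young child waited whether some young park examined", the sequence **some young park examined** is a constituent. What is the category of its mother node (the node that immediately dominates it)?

CP

[S [NP [Det the] [AP [Adj young] [AP [Adj young]]] [N child]] [VP [V waited] [CP [C whether] [S [NP [Det some] [AP [Adj young]] [N park]] [VP [V examined]]]]]]
The span 'some young park examined' is the S node built by S → NP VP.
Its mother is the CP built by CP → C S.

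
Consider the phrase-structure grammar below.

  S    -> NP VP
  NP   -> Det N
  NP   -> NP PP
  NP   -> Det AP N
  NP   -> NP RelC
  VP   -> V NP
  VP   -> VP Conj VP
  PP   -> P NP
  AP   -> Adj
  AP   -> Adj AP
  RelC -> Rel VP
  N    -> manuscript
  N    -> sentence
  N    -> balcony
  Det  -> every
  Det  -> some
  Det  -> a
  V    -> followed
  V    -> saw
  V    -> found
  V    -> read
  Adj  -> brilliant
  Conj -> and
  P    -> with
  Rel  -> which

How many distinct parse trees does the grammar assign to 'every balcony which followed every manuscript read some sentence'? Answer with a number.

[S [NP [NP [Det every] [N balcony]] [RelC [Rel which] [VP [V followed] [NP [Det every] [N manuscript]]]]] [VP [V read] [NP [Det some] [N sentence]]]]
No rule offers an alternative attachment or grouping for any span, so this is the only derivation.

1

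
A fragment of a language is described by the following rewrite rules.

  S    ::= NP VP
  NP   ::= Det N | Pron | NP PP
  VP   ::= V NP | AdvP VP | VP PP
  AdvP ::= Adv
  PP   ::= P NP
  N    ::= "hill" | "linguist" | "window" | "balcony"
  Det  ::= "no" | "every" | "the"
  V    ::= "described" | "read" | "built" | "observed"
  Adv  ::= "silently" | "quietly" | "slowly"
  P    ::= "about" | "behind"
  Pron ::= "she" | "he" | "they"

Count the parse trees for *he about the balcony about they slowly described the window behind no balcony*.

Two of the 6 distinct bracketings:
[S [NP [NP [Pron he]] [PP [P about] [NP [NP [Det the] [N balcony]] [PP [P about] [NP [Pron they]]]]]] [VP [AdvP [Adv slowly]] [VP [V described] [NP [NP [Det the] [N window]] [PP [P behind] [NP [Det no] [N balcony]]]]]]]
[S [NP [NP [Pron he]] [PP [P about] [NP [NP [Det the] [N balcony]] [PP [P about] [NP [Pron they]]]]]] [VP [AdvP [Adv slowly]] [VP [VP [V described] [NP [Det the] [N window]]] [PP [P behind] [NP [Det no] [N balcony]]]]]]
The difference turns on whether VP → VP PP is used at the relevant span, versus an alternative expansion of VP.

6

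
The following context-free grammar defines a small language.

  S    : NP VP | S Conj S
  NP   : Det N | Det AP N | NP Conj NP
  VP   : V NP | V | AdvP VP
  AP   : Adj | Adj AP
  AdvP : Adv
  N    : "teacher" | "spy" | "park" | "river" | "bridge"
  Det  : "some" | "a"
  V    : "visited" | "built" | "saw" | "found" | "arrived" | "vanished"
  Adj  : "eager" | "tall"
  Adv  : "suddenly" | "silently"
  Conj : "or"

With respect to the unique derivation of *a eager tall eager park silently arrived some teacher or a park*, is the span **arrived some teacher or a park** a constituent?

[S [NP [Det a] [AP [Adj eager] [AP [Adj tall] [AP [Adj eager]]]] [N park]] [VP [AdvP [Adv silently]] [VP [V arrived] [NP [NP [Det some] [N teacher]] [Conj or] [NP [Det a] [N park]]]]]]
The words 'arrived some teacher or a park' are exhaustively dominated by a single VP node (built by VP → V NP), so they form a constituent.

Yes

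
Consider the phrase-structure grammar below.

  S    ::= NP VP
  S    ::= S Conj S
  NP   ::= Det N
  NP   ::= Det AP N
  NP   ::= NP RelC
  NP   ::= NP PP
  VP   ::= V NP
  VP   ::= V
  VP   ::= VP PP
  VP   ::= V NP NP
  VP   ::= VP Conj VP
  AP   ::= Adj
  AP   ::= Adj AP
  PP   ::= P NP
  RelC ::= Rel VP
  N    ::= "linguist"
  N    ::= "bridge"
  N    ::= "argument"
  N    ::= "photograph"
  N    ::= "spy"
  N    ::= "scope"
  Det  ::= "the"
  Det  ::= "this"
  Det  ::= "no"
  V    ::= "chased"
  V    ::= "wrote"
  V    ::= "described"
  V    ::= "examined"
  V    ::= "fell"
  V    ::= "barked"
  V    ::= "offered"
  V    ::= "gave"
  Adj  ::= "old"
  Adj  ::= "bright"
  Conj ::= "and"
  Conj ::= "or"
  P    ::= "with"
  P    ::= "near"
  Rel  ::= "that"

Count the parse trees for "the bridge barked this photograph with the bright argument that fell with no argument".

10

Two of the 10 distinct bracketings:
[S [NP [Det the] [N bridge]] [VP [V barked] [NP [NP [NP [Det this] [N photograph]] [PP [P with] [NP [Det the] [AP [Adj bright]] [N argument]]]] [RelC [Rel that] [VP [VP [V fell]] [PP [P with] [NP [Det no] [N argument]]]]]]]]
[S [NP [Det the] [N bridge]] [VP [V barked] [NP [NP [Det this] [N photograph]] [PP [P with] [NP [NP [Det the] [AP [Adj bright]] [N argument]] [RelC [Rel that] [VP [VP [V fell]] [PP [P with] [NP [Det no] [N argument]]]]]]]]]]
The trees differ in how a recursive rule is bracketed over the same span.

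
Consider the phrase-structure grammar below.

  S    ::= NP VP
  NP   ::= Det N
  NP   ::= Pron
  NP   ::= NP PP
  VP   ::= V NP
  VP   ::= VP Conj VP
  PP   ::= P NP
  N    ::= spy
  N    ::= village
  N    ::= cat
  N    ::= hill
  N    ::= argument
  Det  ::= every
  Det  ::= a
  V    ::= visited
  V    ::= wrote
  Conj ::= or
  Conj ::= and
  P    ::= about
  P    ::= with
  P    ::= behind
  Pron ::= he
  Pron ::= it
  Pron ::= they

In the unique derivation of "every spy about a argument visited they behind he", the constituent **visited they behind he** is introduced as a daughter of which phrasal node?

[S [NP [NP [Det every] [N spy]] [PP [P about] [NP [Det a] [N argument]]]] [VP [V visited] [NP [NP [Pron they]] [PP [P behind] [NP [Pron he]]]]]]
The span 'visited they behind he' is the VP node built by VP → V NP.
Its mother is the S built by S → NP VP.

S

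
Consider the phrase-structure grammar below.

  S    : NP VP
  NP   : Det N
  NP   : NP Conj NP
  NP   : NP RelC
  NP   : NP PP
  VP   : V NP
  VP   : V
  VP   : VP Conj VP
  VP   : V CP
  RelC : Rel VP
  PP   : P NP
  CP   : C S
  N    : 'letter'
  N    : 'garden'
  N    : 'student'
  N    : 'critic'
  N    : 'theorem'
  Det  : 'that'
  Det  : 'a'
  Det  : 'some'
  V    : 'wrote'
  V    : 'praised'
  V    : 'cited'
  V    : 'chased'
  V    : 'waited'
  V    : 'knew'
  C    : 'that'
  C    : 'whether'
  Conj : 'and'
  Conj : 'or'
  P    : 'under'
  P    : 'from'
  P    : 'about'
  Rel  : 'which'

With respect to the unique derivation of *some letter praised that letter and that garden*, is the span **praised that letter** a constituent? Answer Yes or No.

[S [NP [Det some] [N letter]] [VP [V praised] [NP [NP [Det that] [N letter]] [Conj and] [NP [Det that] [N garden]]]]]
The smallest constituent containing 'praised that letter' is the VP spanning 'praised that letter and that garden'; no single node in the tree dominates exactly the given words.

No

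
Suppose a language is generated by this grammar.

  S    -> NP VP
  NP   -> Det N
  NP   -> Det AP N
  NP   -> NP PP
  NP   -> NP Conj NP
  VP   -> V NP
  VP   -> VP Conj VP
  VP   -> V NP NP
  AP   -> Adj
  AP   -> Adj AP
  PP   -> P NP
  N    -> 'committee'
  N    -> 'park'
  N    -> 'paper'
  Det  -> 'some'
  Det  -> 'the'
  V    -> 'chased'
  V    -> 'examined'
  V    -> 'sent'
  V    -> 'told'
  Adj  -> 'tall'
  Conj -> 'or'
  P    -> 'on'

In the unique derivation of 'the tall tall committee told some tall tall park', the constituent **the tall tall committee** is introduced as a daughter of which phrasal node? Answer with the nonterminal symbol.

S

S
  NP
    Det: the
    AP
      Adj: tall
      AP
        Adj: tall
    N: committee
  VP
    V: told
    NP
      Det: some
      AP
        Adj: tall
        AP
          Adj: tall
      N: park
The span 'the tall tall committee' is the NP node built by NP → Det AP N.
Its mother is the S built by S → NP VP.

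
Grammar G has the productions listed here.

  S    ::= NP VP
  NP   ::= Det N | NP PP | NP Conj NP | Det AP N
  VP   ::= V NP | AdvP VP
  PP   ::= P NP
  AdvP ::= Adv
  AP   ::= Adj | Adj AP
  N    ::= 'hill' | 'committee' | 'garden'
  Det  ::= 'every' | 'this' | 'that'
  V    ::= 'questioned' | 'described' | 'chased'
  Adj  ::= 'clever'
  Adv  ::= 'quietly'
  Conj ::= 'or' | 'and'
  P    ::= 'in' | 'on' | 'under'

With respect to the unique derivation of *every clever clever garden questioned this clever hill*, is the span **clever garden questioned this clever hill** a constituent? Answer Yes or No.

[S [NP [Det every] [AP [Adj clever] [AP [Adj clever]]] [N garden]] [VP [V questioned] [NP [Det this] [AP [Adj clever]] [N hill]]]]
The smallest constituent containing 'clever garden questioned this clever hill' is the S spanning 'every clever clever garden questioned this clever hill'; no single node in the tree dominates exactly the given words.

No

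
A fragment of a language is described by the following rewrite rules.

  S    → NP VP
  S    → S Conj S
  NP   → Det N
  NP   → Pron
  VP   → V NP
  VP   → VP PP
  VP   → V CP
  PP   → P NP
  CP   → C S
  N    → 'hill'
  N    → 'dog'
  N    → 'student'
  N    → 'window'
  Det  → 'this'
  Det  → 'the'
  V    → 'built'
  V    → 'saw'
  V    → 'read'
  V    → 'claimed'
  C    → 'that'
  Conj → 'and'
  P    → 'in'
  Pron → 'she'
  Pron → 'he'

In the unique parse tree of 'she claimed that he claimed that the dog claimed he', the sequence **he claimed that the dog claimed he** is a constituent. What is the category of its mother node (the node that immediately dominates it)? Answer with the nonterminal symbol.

[S [NP [Pron she]] [VP [V claimed] [CP [C that] [S [NP [Pron he]] [VP [V claimed] [CP [C that] [S [NP [Det the] [N dog]] [VP [V claimed] [NP [Pron he]]]]]]]]]]
The span 'he claimed that the dog claimed he' is the S node built by S → NP VP.
Its mother is the CP built by CP → C S.

CP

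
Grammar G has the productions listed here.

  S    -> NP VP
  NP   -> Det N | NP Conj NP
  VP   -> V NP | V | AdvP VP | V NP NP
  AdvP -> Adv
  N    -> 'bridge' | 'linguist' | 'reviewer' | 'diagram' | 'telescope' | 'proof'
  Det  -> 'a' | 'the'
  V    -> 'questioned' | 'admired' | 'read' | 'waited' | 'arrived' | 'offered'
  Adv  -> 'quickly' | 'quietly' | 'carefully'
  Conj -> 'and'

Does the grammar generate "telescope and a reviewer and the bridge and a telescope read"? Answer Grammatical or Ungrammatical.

For S → NP VP, no prefix of the string parses as an NP.

Ungrammatical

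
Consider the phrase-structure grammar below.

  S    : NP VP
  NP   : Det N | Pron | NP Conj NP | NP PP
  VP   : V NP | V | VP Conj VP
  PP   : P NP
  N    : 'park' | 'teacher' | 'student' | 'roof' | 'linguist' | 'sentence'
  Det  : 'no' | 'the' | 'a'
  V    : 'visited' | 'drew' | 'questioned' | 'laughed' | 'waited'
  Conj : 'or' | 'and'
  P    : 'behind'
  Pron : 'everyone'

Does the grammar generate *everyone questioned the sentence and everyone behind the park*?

Grammatical

[S [NP [Pron everyone]] [VP [V questioned] [NP [NP [Det the] [N sentence]] [Conj and] [NP [NP [Pron everyone]] [PP [P behind] [NP [Det the] [N park]]]]]]]
Each bracket corresponds to one application of a listed rule, so the string is derivable from S.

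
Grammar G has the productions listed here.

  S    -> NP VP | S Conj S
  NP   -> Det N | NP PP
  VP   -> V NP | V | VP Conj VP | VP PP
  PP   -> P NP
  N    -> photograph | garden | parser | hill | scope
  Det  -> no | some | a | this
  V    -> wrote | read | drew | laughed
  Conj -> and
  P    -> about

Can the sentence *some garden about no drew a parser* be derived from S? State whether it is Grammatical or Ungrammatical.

Ungrammatical

A Det word can never sit immediately before a V word in any string this grammar generates, so the substring 'no drew' rules out a derivation.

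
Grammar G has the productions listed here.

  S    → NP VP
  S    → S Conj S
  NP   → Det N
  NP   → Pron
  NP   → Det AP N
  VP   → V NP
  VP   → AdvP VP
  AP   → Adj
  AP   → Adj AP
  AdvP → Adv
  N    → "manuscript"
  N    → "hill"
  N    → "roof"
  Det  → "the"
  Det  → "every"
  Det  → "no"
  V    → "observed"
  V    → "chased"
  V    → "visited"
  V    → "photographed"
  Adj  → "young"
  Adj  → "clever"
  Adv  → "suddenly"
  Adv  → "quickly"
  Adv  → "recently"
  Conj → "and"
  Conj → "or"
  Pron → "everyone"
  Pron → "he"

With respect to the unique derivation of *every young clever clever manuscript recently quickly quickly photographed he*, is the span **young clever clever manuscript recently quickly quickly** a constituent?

[S [NP [Det every] [AP [Adj young] [AP [Adj clever] [AP [Adj clever]]]] [N manuscript]] [VP [AdvP [Adv recently]] [VP [AdvP [Adv quickly]] [VP [AdvP [Adv quickly]] [VP [V photographed] [NP [Pron he]]]]]]]
The smallest constituent containing 'young clever clever manuscript recently quickly quickly' is the S spanning 'every young clever clever manuscript recently quickly quickly photographed he'; no single node in the tree dominates exactly the given words.

No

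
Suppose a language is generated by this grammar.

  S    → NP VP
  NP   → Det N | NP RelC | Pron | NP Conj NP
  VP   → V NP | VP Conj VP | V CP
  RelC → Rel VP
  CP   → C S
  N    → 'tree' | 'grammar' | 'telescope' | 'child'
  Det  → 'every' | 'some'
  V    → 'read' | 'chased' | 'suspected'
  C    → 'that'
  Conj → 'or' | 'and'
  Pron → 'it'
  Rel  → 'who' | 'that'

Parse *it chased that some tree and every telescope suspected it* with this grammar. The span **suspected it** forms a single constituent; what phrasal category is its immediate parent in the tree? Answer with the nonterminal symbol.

S

S
  NP
    Pron: it
  VP
    V: chased
    CP
      C: that
      S
        NP
          NP
            Det: some
            N: tree
          Conj: and
          NP
            Det: every
            N: telescope
        VP
          V: suspected
          NP
            Pron: it
The span 'suspected it' is the VP node built by VP → V NP.
Its mother is the S built by S → NP VP.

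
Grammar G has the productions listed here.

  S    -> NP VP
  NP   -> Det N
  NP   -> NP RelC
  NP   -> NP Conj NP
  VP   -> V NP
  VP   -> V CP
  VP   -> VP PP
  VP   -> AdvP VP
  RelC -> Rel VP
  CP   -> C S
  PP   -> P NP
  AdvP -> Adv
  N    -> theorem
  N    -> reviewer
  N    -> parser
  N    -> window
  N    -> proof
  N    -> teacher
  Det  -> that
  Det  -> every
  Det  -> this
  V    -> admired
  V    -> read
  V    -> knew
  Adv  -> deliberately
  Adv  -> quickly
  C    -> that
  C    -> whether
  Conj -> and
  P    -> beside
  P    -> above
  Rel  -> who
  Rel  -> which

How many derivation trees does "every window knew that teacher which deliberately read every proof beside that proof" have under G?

Two of the 3 distinct bracketings:
[S [NP [Det every] [N window]] [VP [V knew] [NP [NP [Det that] [N teacher]] [RelC [Rel which] [VP [VP [AdvP [Adv deliberately]] [VP [V read] [NP [Det every] [N proof]]]] [PP [P beside] [NP [Det that] [N proof]]]]]]]]
[S [NP [Det every] [N window]] [VP [V knew] [NP [NP [Det that] [N teacher]] [RelC [Rel which] [VP [AdvP [Adv deliberately]] [VP [VP [V read] [NP [Det every] [N proof]]] [PP [P beside] [NP [Det that] [N proof]]]]]]]]]
The trees differ in how a recursive rule is bracketed over the same span.

3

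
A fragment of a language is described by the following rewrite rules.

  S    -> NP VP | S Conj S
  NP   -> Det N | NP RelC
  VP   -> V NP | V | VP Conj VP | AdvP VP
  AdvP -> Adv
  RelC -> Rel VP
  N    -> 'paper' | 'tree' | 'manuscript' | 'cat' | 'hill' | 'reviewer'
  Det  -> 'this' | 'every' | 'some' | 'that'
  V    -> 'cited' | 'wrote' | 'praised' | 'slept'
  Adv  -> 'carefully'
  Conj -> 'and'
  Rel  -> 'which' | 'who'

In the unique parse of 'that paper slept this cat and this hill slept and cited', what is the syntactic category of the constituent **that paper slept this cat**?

S

[S [S [NP [Det that] [N paper]] [VP [V slept] [NP [Det this] [N cat]]]] [Conj and] [S [NP [Det this] [N hill]] [VP [VP [V slept]] [Conj and] [VP [V cited]]]]]
The span 'that paper slept this cat' is the S node built by S → NP VP.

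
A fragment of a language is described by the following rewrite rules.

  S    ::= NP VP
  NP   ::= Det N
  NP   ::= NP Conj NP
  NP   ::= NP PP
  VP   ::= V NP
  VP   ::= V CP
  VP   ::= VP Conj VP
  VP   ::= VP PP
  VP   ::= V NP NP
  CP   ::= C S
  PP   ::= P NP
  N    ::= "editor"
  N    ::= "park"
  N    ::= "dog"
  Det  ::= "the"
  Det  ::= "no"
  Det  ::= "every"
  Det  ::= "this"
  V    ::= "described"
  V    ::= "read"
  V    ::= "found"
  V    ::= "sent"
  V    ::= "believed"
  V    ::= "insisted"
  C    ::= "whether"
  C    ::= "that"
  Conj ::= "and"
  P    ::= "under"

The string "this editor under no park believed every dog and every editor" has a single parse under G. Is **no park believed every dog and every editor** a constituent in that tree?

[S [NP [NP [Det this] [N editor]] [PP [P under] [NP [Det no] [N park]]]] [VP [V believed] [NP [NP [Det every] [N dog]] [Conj and] [NP [Det every] [N editor]]]]]
The smallest constituent containing 'no park believed every dog and every editor' is the S spanning 'this editor under no park believed every dog and every editor'; no single node in the tree dominates exactly the given words.

No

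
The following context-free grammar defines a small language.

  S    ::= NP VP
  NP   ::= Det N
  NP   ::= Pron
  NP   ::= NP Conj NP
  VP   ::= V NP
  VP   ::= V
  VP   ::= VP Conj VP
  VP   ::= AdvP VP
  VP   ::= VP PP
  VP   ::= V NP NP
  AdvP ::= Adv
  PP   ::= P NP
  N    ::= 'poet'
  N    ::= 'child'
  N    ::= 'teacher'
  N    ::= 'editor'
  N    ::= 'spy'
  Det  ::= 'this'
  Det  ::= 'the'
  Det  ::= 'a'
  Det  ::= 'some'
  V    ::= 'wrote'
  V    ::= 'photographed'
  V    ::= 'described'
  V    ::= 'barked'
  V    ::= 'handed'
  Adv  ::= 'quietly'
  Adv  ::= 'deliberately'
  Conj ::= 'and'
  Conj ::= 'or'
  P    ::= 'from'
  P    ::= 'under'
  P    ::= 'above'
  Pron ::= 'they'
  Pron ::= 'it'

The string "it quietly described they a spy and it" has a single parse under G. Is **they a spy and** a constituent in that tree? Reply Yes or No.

No

[S [NP [Pron it]] [VP [AdvP [Adv quietly]] [VP [V described] [NP [Pron they]] [NP [NP [Det a] [N spy]] [Conj and] [NP [Pron it]]]]]]
The smallest constituent containing 'they a spy and' is the VP spanning 'described they a spy and it'; no single node in the tree dominates exactly the given words.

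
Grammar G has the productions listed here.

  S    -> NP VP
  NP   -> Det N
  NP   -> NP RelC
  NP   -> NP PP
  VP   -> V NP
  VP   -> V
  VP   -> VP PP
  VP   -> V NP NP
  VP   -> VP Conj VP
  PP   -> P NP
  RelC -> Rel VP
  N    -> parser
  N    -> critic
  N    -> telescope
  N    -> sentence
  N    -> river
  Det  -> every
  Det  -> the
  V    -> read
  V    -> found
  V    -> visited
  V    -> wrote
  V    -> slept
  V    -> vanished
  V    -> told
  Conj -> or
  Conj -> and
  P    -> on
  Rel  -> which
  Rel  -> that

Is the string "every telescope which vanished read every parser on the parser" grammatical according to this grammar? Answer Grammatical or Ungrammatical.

S
  NP
    NP
      Det: every
      N: telescope
    RelC
      Rel: which
      VP
        V: vanished
  VP
    V: read
    NP
      NP
        Det: every
        N: parser
      PP
        P: on
        NP
          Det: the
          N: parser
Every word is introduced by a lexical rule and the phrasal rules combine the resulting categories into a single S.

Grammatical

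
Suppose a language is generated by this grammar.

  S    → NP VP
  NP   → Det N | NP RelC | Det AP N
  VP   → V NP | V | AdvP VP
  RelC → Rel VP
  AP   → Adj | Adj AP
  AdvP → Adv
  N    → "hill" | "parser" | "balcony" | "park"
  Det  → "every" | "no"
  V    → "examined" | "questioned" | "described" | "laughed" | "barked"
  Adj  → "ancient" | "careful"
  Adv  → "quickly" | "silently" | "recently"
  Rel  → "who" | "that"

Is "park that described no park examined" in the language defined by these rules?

For S → NP VP, no prefix of the string parses as an NP.

Ungrammatical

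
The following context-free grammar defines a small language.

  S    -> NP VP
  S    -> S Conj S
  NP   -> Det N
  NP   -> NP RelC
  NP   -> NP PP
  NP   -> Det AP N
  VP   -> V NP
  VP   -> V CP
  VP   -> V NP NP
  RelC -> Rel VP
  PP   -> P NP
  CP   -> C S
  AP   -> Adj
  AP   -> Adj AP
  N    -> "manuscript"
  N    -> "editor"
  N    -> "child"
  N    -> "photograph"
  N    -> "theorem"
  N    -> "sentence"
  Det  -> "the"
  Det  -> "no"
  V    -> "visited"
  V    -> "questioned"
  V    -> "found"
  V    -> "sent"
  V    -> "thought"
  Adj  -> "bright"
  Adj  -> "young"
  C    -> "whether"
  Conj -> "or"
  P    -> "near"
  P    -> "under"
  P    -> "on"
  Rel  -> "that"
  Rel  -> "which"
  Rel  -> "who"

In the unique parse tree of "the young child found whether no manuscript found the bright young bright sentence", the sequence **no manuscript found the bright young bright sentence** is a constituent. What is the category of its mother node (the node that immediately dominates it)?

[S [NP [Det the] [AP [Adj young]] [N child]] [VP [V found] [CP [C whether] [S [NP [Det no] [N manuscript]] [VP [V found] [NP [Det the] [AP [Adj bright] [AP [Adj young] [AP [Adj bright]]]] [N sentence]]]]]]]
The span 'no manuscript found the bright young bright sentence' is the S node built by S → NP VP.
Its mother is the CP built by CP → C S.

CP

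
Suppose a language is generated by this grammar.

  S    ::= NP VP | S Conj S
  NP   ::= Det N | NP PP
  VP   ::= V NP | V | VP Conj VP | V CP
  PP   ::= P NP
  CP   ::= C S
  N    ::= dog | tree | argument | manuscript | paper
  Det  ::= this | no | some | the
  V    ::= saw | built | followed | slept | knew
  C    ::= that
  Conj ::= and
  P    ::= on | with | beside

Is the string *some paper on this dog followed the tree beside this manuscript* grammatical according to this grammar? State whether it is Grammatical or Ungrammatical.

Grammatical

S
  NP
    NP
      Det: some
      N: paper
    PP
      P: on
      NP
        Det: this
        N: dog
  VP
    V: followed
    NP
      NP
        Det: the
        N: tree
      PP
        P: beside
        NP
          Det: this
          N: manuscript
Each bracket corresponds to one application of a listed rule, so the string is derivable from S.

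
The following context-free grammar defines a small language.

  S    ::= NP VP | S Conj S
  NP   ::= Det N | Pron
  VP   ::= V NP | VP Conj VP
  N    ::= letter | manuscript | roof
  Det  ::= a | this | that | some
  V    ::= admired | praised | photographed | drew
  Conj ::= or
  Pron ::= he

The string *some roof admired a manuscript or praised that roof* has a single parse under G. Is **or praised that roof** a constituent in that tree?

[S [NP [Det some] [N roof]] [VP [VP [V admired] [NP [Det a] [N manuscript]]] [Conj or] [VP [V praised] [NP [Det that] [N roof]]]]]
The smallest constituent containing 'or praised that roof' is the VP spanning 'admired a manuscript or praised that roof'; no single node in the tree dominates exactly the given words.

No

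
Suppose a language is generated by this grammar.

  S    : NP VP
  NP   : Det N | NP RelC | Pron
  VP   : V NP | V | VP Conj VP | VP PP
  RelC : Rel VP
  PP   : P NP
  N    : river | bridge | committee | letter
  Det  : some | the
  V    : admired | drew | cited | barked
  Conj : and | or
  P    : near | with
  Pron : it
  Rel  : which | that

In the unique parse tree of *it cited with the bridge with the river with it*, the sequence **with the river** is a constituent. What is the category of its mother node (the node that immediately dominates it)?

VP

S
  NP
    Pron: it
  VP
    VP
      VP
        VP
          V: cited
        PP
          P: with
          NP
            Det: the
            N: bridge
      PP
        P: with
        NP
          Det: the
          N: river
    PP
      P: with
      NP
        Pron: it
The span 'with the river' is the PP node built by PP → P NP.
Its mother is the VP built by VP → VP PP.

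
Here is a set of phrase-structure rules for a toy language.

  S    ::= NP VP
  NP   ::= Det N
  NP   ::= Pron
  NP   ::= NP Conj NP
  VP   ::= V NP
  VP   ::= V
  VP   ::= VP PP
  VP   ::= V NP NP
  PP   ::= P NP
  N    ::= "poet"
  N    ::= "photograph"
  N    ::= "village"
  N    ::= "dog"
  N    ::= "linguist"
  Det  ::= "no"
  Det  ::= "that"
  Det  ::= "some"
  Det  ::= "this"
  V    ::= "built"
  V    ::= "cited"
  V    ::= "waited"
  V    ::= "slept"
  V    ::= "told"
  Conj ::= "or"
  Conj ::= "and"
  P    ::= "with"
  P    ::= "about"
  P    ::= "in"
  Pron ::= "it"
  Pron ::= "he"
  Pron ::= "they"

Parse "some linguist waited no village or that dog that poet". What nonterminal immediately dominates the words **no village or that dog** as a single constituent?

[S [NP [Det some] [N linguist]] [VP [V waited] [NP [NP [Det no] [N village]] [Conj or] [NP [Det that] [N dog]]] [NP [Det that] [N poet]]]]
The span 'no village or that dog' is the NP node built by NP → NP Conj NP.

NP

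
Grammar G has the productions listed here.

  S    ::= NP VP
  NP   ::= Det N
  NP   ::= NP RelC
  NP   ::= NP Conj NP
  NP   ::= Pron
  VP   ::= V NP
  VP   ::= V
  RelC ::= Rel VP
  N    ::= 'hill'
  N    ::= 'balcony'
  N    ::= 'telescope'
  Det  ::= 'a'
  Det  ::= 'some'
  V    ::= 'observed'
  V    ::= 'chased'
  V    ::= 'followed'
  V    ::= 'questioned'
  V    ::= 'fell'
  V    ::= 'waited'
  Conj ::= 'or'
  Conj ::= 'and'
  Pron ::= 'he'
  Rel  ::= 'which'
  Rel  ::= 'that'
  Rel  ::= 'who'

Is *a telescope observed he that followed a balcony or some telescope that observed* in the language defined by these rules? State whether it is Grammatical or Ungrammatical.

[S [NP [Det a] [N telescope]] [VP [V observed] [NP [NP [Pron he]] [RelC [Rel that] [VP [V followed] [NP [NP [NP [Det a] [N balcony]] [Conj or] [NP [Det some] [N telescope]]] [RelC [Rel that] [VP [V observed]]]]]]]]]
Every word is introduced by a lexical rule and the phrasal rules combine the resulting categories into a single S.

Grammatical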